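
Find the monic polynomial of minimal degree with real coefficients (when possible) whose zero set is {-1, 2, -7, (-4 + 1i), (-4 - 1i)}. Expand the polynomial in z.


The polynomial is p(z) = ∏_{α ∈ S} (z − α), where S = {-1, 2, -7, (-4 + 1i), (-4 - 1i)}.
Expanding the product yields: p(z) = z^5 + 14·z^4 + 56·z^3 + 16·z^2 -265·z -238.
Note conjugate pairs combine to real quadratics: (z − (-4+1i))(z − (-4−1i)) = z² + 8z + 17.
The resulting polynomial has degree 5 and real coefficients as required.

p(z) = z^5 + 14·z^4 + 56·z^3 + 16·z^2 -265·z -238.


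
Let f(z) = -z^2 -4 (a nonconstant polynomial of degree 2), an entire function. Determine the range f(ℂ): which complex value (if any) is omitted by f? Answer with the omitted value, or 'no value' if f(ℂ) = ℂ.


Little Picard bounds the complement of f(ℂ) to at most one point.
For every w ∈ ℂ, the equation p(z) − w = 0 is a nonconstant polynomial in z and hence has at least one root by the fundamental theorem of algebra. So p is surjective onto ℂ, omitting no value.

Omitted value: no value.


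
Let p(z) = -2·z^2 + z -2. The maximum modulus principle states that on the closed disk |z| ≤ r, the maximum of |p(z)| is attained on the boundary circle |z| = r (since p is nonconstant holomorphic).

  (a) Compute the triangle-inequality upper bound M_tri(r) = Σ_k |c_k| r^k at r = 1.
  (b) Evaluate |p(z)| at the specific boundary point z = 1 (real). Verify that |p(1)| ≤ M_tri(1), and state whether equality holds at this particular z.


Coefficients: c_0 = -2, c_1 = 1, c_2 = -2. Radius r = 1.
Part (a). Triangle bound: M_tri(r) = Σ_k |c_k| r^k
  = |-2|·1^0 + |1|·1^1 + |-2|·1^2
  = 2 + 1 + 2 = 5.
This bounds M(r) := max_{|z|=r} |p(z)| from above; equality holds iff all terms c_k z^k can be made to align in phase at a single z on |z|=r.
Part (b). At z = 1 (real, on the circle |z| = r):
  p(1) = (-2)·1^0 + (1)·1^1 + (-2)·1^2 = -3.
  |p(1)| = 3.
Check: |p(1)| = 3 ≤ 5 = M_tri(1). ✓ Equality does not hold at z = 1 (the coefficients have mixed signs, so the terms do not all align in phase there).

M_tri(1) = 5; |p(1)| = 3; equality at z=1: no.


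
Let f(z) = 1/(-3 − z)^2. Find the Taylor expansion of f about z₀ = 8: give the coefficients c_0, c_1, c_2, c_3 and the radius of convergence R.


Let w = z − z₀, so z = z₀ + w.
Then -3 − z = -3 − (z₀ + w) = (-3 − z₀) − w = -11 − w.
f(z) = 1/(-11 − w)^2 = (1/(-11)^2) · (1 − w/(-11))^{−2}.
By the binomial series (1−u)^{−2} = Σ_{n≥0} C(n+1, 1) u^n for |u|<1, with u = w/(-11):
  c_n = C(n+1, 1) / (-11)^(n+2).
  c_0 = 1/(-11)^2 = 1/121.
  c_1 = 2/(-11)^3 = -2/1331.
  c_2 = 3/(-11)^4 = 3/14641.
  c_3 = 4/(-11)^5 = -4/161051.
The series is valid for |w/d| < 1, i.e. |z − z₀| < |d|.
Radius of convergence: R = |-3 − z₀| = |-11| = 11 (distance from z₀ to the singularity z = -3).

c_0 = 1/121, c_1 = -2/1331, c_2 = 3/14641, c_3 = -4/161051; R = 11.


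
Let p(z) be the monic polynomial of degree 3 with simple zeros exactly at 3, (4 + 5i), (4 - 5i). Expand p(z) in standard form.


The polynomial is p(z) = ∏_{α ∈ S} (z − α), where S = {3, (4 + 5i), (4 - 5i)}.
Expanding the product yields: p(z) = z^3 -11·z^2 + 65·z -123.
Note conjugate pairs combine to real quadratics: (z − (4+5i))(z − (4−5i)) = z² − 8z + 41.
The resulting polynomial has degree 3 and real coefficients as required.

p(z) = z^3 -11·z^2 + 65·z -123.


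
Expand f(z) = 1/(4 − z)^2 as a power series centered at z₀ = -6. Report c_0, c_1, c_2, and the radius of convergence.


Let w = z − z₀, so z = z₀ + w.
Then 4 − z = 4 − (z₀ + w) = (4 − z₀) − w = 10 − w.
f(z) = 1/(10 − w)^2 = (1/(10)^2) · (1 − w/(10))^{−2}.
By the binomial series (1−u)^{−2} = Σ_{n≥0} C(n+1, 1) u^n for |u|<1, with u = w/(10):
  c_n = C(n+1, 1) / (10)^(n+2).
  c_0 = 1/(10)^2 = 1/100.
  c_1 = 2/(10)^3 = 1/500.
  c_2 = 3/(10)^4 = 3/10000.
The series is valid for |w/d| < 1, i.e. |z − z₀| < |d|.
Radius of convergence: R = |4 − z₀| = |10| = 10 (distance from z₀ to the singularity z = 4).

c_0 = 1/100, c_1 = 1/500, c_2 = 3/10000; R = 10.


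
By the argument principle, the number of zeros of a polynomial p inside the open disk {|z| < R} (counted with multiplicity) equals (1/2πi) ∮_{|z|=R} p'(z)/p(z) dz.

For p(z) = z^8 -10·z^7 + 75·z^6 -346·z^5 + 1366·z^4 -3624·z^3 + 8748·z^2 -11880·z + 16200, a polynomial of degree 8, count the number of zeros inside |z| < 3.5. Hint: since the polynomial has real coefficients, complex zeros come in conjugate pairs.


The zeros of p are: (1 + 3i), (1 - 3i), (0 + 3i), (0 - 3i), (3 + 3i), (3 - 3i), (1 + 3i), (1 - 3i).
Their magnitudes are: 3.162, 3.162, 3, 3, 4.243, 4.243, 3.162, 3.162.
Zeros with |z| < R = 3.5: (1 + 3i), (1 - 3i), (0 + 3i), (0 - 3i), (1 + 3i), (1 - 3i).
Count = 6.
By the argument principle, (1/2πi) ∮_{|z|=R} p'(z)/p(z) dz equals exactly this count.

Number of zeros inside |z| < 3.5: 6.


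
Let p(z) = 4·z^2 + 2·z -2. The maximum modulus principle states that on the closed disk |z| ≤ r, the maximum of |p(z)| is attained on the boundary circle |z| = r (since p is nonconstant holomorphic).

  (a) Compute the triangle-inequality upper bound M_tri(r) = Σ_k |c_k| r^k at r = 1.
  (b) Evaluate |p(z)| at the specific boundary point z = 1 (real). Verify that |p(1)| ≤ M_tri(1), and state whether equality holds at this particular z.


Coefficients: c_0 = -2, c_1 = 2, c_2 = 4. Radius r = 1.
Part (a). Triangle bound: M_tri(r) = Σ_k |c_k| r^k
  = |-2|·1^0 + |2|·1^1 + |4|·1^2
  = 2 + 2 + 4 = 8.
This bounds M(r) := max_{|z|=r} |p(z)| from above; equality holds iff all terms c_k z^k can be made to align in phase at a single z on |z|=r.
Part (b). At z = 1 (real, on the circle |z| = r):
  p(1) = (-2)·1^0 + (2)·1^1 + (4)·1^2 = 4.
  |p(1)| = 4.
Check: |p(1)| = 4 ≤ 8 = M_tri(1). ✓ Equality does not hold at z = 1 (the coefficients have mixed signs, so the terms do not all align in phase there).

M_tri(1) = 8; |p(1)| = 4; equality at z=1: no.


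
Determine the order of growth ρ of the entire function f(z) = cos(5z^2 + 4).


Write cos(w) = (e^{iw} ± e^{−iw})/(2 or 2i), so |cos(w)| ≤ e^{|w|}. With w = 5z^2 + 4, |w| ≤ 5r^2 + 4 on |z|=r, giving M(r) ≤ e^{5r^2 + 4} and ρ ≤ 2. For the lower bound, choose z on |z|=r with 5z^2 purely imaginary of modulus 5r^2; then |cos(5z^2 + 4)| grows like e^{5r^2}/2, so ρ ≥ 2. Hence ρ = 2.
Therefore ρ = 2.

Order ρ = 2.


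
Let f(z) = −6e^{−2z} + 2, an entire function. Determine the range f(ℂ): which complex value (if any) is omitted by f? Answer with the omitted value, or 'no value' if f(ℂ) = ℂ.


Little Picard bounds the complement of f(ℂ) to at most one point.
e^{−2z} is never zero on ℂ, so -6·e^{−2z} takes every value in ℂ ∖ {0}. Adding 2 shifts the range to ℂ ∖ {2}. Thus f omits exactly the value 2.

Omitted value: 2.


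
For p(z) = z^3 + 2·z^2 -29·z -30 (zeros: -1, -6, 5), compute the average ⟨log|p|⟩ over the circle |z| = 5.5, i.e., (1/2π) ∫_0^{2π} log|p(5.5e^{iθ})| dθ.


Zeros: -6, -1, 5; r = 5.5.
Inside |z| < r: -1, 5. Outside (|z| ≥ r): -6.
p(0) = -30, so log|p(0)| = log(30) = 3.4012.
Apply Jensen: I(r) = log|p(0)| + Σ_k log(r/|z_k|), summed over zeros inside |z| < r.
  log(r/|z_k|) for z_k = -1: log(5.5/1) = 1.7047
  log(r/|z_k|) for z_k = 5: log(5.5/5) = 0.0953
  Outside zeros (-6) contribute nothing to the Jensen sum.
Sum over inside zeros: 1.8001.
I(r) = log|p(0)| + (inside sum) = 3.4012 + 1.8001 = 5.2013.
Note: since some zeros are outside |z| ≤ r, the simplified n·log(r) form does NOT apply — only the inside zeros contribute.

I(r) ≈ 5.2013.


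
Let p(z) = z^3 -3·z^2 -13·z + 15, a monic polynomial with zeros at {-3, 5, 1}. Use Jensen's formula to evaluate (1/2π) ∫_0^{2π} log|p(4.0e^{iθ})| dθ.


Zeros: -3, 1, 5; r = 4.0.
Inside |z| < r: -3, 1. Outside (|z| ≥ r): 5.
p(0) = 15, so log|p(0)| = log(15) = 2.7081.
Apply Jensen: I(r) = log|p(0)| + Σ_k log(r/|z_k|), summed over zeros inside |z| < r.
  log(r/|z_k|) for z_k = -3: log(4.0/3) = 0.2877
  log(r/|z_k|) for z_k = 1: log(4.0/1) = 1.3863
  Outside zeros (5) contribute nothing to the Jensen sum.
Sum over inside zeros: 1.6740.
I(r) = log|p(0)| + (inside sum) = 2.7081 + 1.6740 = 4.3820.
Note: since some zeros are outside |z| ≤ r, the simplified n·log(r) form does NOT apply — only the inside zeros contribute.

I(r) ≈ 4.3820.


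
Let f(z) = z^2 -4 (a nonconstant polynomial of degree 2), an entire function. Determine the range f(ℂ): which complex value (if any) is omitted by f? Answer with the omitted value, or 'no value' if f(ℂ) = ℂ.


Little Picard bounds the complement of f(ℂ) to at most one point.
For every w ∈ ℂ, the equation p(z) − w = 0 is a nonconstant polynomial in z and hence has at least one root by the fundamental theorem of algebra. So p is surjective onto ℂ, omitting no value.

Omitted value: no value.


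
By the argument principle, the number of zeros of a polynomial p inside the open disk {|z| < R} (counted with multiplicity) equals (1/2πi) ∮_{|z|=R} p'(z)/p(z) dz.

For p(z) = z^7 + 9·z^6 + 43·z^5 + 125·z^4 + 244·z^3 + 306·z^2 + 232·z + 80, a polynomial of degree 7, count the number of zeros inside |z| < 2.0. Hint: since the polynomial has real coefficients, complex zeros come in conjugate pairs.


The zeros of p are: (-1 + 1i), (-1 - 1i), (-1 + 2i), (-1 - 2i), -1, (-2 + 2i), (-2 - 2i).
Their magnitudes are: 1.414, 1.414, 2.236, 2.236, 1, 2.828, 2.828.
Zeros with |z| < R = 2.0: (-1 + 1i), (-1 - 1i), -1.
Count = 3.
By the argument principle, (1/2πi) ∮_{|z|=R} p'(z)/p(z) dz equals exactly this count.

Number of zeros inside |z| < 2.0: 3.


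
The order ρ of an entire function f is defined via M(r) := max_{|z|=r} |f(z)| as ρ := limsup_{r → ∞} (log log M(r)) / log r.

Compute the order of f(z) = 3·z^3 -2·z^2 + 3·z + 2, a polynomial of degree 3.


|f(z)| ≤ Σ|c_k|·r^k = O(r^3) as r → ∞. Polynomial growth is O(e^{r^ε}) for every ε > 0 (since r^3/e^{r^ε} → 0), so ρ ≤ ε for all ε > 0, i.e. ρ = 0. Every nonconstant polynomial has order 0.
Therefore ρ = 0.

Order ρ = 0.


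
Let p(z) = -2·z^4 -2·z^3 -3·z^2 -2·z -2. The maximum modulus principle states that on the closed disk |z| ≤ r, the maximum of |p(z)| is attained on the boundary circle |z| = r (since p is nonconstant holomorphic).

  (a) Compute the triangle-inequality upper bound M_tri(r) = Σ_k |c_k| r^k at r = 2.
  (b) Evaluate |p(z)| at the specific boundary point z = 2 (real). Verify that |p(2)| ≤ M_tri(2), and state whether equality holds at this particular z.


Coefficients: c_0 = -2, c_1 = -2, c_2 = -3, c_3 = -2, c_4 = -2. Radius r = 2.
Part (a). Triangle bound: M_tri(r) = Σ_k |c_k| r^k
  = |-2|·2^0 + |-2|·2^1 + |-3|·2^2 + |-2|·2^3 + |-2|·2^4
  = 2 + 4 + 12 + 16 + 32 = 66.
This bounds M(r) := max_{|z|=r} |p(z)| from above; equality holds iff all terms c_k z^k can be made to align in phase at a single z on |z|=r.
Part (b). At z = 2 (real, on the circle |z| = r):
  p(2) = (-2)·2^0 + (-2)·2^1 + (-3)·2^2 + (-2)·2^3 + (-2)·2^4 = -66.
  |p(2)| = 66.
Since all nonzero coefficients share the same sign, |p(2)| = 66 = M_tri(2); the triangle bound is attained at z = 2, so in fact M(r) = 66.

M_tri(2) = 66; |p(2)| = 66; equality at z=2: yes.


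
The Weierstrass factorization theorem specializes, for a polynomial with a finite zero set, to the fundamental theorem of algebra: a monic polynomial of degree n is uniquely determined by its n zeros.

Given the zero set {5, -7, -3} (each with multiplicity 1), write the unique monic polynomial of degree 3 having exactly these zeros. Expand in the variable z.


The polynomial is p(z) = ∏_{α ∈ S} (z − α), where S = {5, -7, -3}.
Expanding the product yields: p(z) = z^3 + 5·z^2 -29·z -105.
The resulting polynomial has degree 3 and real coefficients as required.

p(z) = z^3 + 5·z^2 -29·z -105.


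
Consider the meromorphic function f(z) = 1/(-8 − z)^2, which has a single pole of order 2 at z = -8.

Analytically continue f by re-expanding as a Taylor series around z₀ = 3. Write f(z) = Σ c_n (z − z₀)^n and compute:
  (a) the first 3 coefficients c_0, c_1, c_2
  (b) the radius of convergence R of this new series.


Let w = z − z₀, so z = z₀ + w.
Then -8 − z = -8 − (z₀ + w) = (-8 − z₀) − w = -11 − w.
f(z) = 1/(-11 − w)^2 = (1/(-11)^2) · (1 − w/(-11))^{−2}.
By the binomial series (1−u)^{−2} = Σ_{n≥0} C(n+1, 1) u^n for |u|<1, with u = w/(-11):
  c_n = C(n+1, 1) / (-11)^(n+2).
  c_0 = 1/(-11)^2 = 1/121.
  c_1 = 2/(-11)^3 = -2/1331.
  c_2 = 3/(-11)^4 = 3/14641.
The series is valid for |w/d| < 1, i.e. |z − z₀| < |d|.
Radius of convergence: R = |-8 − z₀| = |-11| = 11 (distance from z₀ to the singularity z = -8).

c_0 = 1/121, c_1 = -2/1331, c_2 = 3/14641; R = 11.


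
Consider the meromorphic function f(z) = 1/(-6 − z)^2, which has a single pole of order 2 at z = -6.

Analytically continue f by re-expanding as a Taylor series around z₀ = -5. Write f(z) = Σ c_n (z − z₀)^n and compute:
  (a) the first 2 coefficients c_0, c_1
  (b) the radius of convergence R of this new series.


Let w = z − z₀, so z = z₀ + w.
Then -6 − z = -6 − (z₀ + w) = (-6 − z₀) − w = -1 − w.
f(z) = 1/(-1 − w)^2 = (1/(-1)^2) · (1 − w/(-1))^{−2}.
By the binomial series (1−u)^{−2} = Σ_{n≥0} C(n+1, 1) u^n for |u|<1, with u = w/(-1):
  c_n = C(n+1, 1) / (-1)^(n+2).
  c_0 = 1/(-1)^2 = 1.
  c_1 = 2/(-1)^3 = -2.
The series is valid for |w/d| < 1, i.e. |z − z₀| < |d|.
Radius of convergence: R = |-6 − z₀| = |-1| = 1 (distance from z₀ to the singularity z = -6).

c_0 = 1, c_1 = -2; R = 1.


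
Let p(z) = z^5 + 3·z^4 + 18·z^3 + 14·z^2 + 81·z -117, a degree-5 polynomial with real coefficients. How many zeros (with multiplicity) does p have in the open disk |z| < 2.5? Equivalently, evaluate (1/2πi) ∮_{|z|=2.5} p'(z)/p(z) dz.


The zeros of p are: 1, (0 + 3i), (0 - 3i), (-2 + 3i), (-2 - 3i).
Their magnitudes are: 1, 3, 3, 3.606, 3.606.
Zeros with |z| < R = 2.5: 1.
Count = 1.
By the argument principle, (1/2πi) ∮_{|z|=R} p'(z)/p(z) dz equals exactly this count.

Number of zeros inside |z| < 2.5: 1.


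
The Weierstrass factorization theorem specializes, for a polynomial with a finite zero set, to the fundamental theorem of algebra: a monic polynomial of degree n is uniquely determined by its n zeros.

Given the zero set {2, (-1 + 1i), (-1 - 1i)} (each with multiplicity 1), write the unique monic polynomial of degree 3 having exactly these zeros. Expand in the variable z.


The polynomial is p(z) = ∏_{α ∈ S} (z − α), where S = {2, (-1 + 1i), (-1 - 1i)}.
Expanding the product yields: p(z) = z^3 -2·z -4.
Note conjugate pairs combine to real quadratics: (z − (-1+1i))(z − (-1−1i)) = z² + 2z + 2.
The resulting polynomial has degree 3 and real coefficients as required.

p(z) = z^3 -2·z -4.


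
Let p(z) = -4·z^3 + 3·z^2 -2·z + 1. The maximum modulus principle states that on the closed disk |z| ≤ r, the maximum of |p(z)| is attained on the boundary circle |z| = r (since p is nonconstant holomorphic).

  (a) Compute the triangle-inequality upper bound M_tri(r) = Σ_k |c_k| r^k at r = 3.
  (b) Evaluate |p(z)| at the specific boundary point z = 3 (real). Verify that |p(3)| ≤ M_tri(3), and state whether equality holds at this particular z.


Coefficients: c_0 = 1, c_1 = -2, c_2 = 3, c_3 = -4. Radius r = 3.
Part (a). Triangle bound: M_tri(r) = Σ_k |c_k| r^k
  = |1|·3^0 + |-2|·3^1 + |3|·3^2 + |-4|·3^3
  = 1 + 6 + 27 + 108 = 142.
This bounds M(r) := max_{|z|=r} |p(z)| from above; equality holds iff all terms c_k z^k can be made to align in phase at a single z on |z|=r.
Part (b). At z = 3 (real, on the circle |z| = r):
  p(3) = (1)·3^0 + (-2)·3^1 + (3)·3^2 + (-4)·3^3 = -86.
  |p(3)| = 86.
Check: |p(3)| = 86 ≤ 142 = M_tri(3). ✓ Equality does not hold at z = 3 (the coefficients have mixed signs, so the terms do not all align in phase there).

M_tri(3) = 142; |p(3)| = 86; equality at z=3: no.


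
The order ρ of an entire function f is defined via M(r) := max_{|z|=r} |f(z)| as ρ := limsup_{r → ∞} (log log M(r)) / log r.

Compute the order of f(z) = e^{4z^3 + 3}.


|e^{4z^3 + 3}| = e^{Re(4·z^3) + 3} ≤ e^{4|z|^3 + 3} = e^{4r^3 + 3} on |z| = r, so ρ ≤ 3. Choosing z on |z|=r so that 4·z^3 is real positive (always possible by picking arg z appropriately) gives |f(z)| = e^{4r^3 + 3}, matching the bound. The additive constant 3 does not affect log log M(r) ~ 3·log r. Hence ρ = 3.
Therefore ρ = 3.

Order ρ = 3.


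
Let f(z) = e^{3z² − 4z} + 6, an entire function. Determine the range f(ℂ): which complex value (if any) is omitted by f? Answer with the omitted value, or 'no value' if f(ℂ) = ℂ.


Little Picard bounds the complement of f(ℂ) to at most one point.
The exponent g(z) = 3z² − 4z is a nonconstant polynomial, hence surjective onto ℂ. So e^{g(z)} takes every value in {e^w : w ∈ ℂ} = ℂ ∖ {0}. Adding 6 shifts the range to ℂ ∖ {6}. f omits exactly 6.

Omitted value: 6.


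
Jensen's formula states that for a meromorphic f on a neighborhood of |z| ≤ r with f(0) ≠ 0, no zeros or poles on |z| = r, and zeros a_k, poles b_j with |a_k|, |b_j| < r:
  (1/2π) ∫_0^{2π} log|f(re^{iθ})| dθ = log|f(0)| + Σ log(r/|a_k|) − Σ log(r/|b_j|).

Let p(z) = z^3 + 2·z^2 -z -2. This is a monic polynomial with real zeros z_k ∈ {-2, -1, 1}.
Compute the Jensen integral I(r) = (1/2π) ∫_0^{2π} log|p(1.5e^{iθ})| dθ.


Zeros: -2, -1, 1; r = 1.5.
Inside |z| < r: -1, 1. Outside (|z| ≥ r): -2.
p(0) = -2, so log|p(0)| = log(2) = 0.6931.
Apply Jensen: I(r) = log|p(0)| + Σ_k log(r/|z_k|), summed over zeros inside |z| < r.
  log(r/|z_k|) for z_k = -1: log(1.5/1) = 0.4055
  log(r/|z_k|) for z_k = 1: log(1.5/1) = 0.4055
  Outside zeros (-2) contribute nothing to the Jensen sum.
Sum over inside zeros: 0.8109.
I(r) = log|p(0)| + (inside sum) = 0.6931 + 0.8109 = 1.5041.
Note: since some zeros are outside |z| ≤ r, the simplified n·log(r) form does NOT apply — only the inside zeros contribute.

I(r) ≈ 1.5041.


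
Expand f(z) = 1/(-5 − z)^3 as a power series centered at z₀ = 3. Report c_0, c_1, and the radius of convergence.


Let w = z − z₀, so z = z₀ + w.
Then -5 − z = -5 − (z₀ + w) = (-5 − z₀) − w = -8 − w.
f(z) = 1/(-8 − w)^3 = (1/(-8)^3) · (1 − w/(-8))^{−3}.
By the binomial series (1−u)^{−3} = Σ_{n≥0} C(n+2, 2) u^n for |u|<1, with u = w/(-8):
  c_n = C(n+2, 2) / (-8)^(n+3).
  c_0 = 1/(-8)^3 = -1/512.
  c_1 = 3/(-8)^4 = 3/4096.
The series is valid for |w/d| < 1, i.e. |z − z₀| < |d|.
Radius of convergence: R = |-5 − z₀| = |-8| = 8 (distance from z₀ to the singularity z = -5).

c_0 = -1/512, c_1 = 3/4096; R = 8.


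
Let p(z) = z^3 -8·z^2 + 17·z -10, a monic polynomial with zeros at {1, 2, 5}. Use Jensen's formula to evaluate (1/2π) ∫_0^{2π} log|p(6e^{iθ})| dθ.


Zeros: 1, 2, 5; r = 6.
Inside |z| < r: 1, 2, 5. Outside (|z| ≥ r): ∅.
p(0) = -10, so log|p(0)| = log(10) = 2.3026.
Apply Jensen: I(r) = log|p(0)| + Σ_k log(r/|z_k|), summed over zeros inside |z| < r.
  log(r/|z_k|) for z_k = 1: log(6/1) = 1.7918
  log(r/|z_k|) for z_k = 2: log(6/2) = 1.0986
  log(r/|z_k|) for z_k = 5: log(6/5) = 0.1823
Sum over inside zeros: 3.0727.
I(r) = log|p(0)| + (inside sum) = 2.3026 + 3.0727 = 5.3753.
Closed form (all zeros inside, monic): I(r) = n·log(r) = 3·log(6) = 5.3753. ✓

I(r) ≈ 5.3753.


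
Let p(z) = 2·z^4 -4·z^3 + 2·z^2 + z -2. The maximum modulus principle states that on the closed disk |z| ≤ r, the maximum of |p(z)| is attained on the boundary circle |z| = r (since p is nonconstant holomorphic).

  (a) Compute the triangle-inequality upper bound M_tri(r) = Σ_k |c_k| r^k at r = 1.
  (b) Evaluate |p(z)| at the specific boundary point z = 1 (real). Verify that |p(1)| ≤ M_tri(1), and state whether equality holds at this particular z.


Coefficients: c_0 = -2, c_1 = 1, c_2 = 2, c_3 = -4, c_4 = 2. Radius r = 1.
Part (a). Triangle bound: M_tri(r) = Σ_k |c_k| r^k
  = |-2|·1^0 + |1|·1^1 + |2|·1^2 + |-4|·1^3 + |2|·1^4
  = 2 + 1 + 2 + 4 + 2 = 11.
This bounds M(r) := max_{|z|=r} |p(z)| from above; equality holds iff all terms c_k z^k can be made to align in phase at a single z on |z|=r.
Part (b). At z = 1 (real, on the circle |z| = r):
  p(1) = (-2)·1^0 + (1)·1^1 + (2)·1^2 + (-4)·1^3 + (2)·1^4 = -1.
  |p(1)| = 1.
Check: |p(1)| = 1 ≤ 11 = M_tri(1). ✓ Equality does not hold at z = 1 (the coefficients have mixed signs, so the terms do not all align in phase there).

M_tri(1) = 11; |p(1)| = 1; equality at z=1: no.


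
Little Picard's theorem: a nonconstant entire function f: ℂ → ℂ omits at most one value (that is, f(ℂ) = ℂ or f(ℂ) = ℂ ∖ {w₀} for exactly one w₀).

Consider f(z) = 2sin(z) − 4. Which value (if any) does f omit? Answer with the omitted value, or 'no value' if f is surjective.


Little Picard bounds the complement of f(ℂ) to at most one point.
sin is entire and surjective onto ℂ: for every w ∈ ℂ, sin(ζ) = w has a solution ζ ∈ ℂ (e.g., via the complex inverse arcsin). With ζ = z this gives z = ζ/(1). Then 2·sin(z) takes every value in 2·ℂ = ℂ, and adding -4 is a bijection of ℂ. So f is surjective and omits no value. (Note: only on the real line is sin bounded by [−1, 1].)

Omitted value: no value.


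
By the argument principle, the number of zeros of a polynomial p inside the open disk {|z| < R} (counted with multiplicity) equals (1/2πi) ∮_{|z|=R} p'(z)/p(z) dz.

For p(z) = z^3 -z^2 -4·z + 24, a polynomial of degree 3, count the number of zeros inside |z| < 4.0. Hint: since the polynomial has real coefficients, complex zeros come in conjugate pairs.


The zeros of p are: -3, (2 + 2i), (2 - 2i).
Their magnitudes are: 3, 2.828, 2.828.
Zeros with |z| < R = 4.0: -3, (2 + 2i), (2 - 2i).
Count = 3.
By the argument principle, (1/2πi) ∮_{|z|=R} p'(z)/p(z) dz equals exactly this count.

Number of zeros inside |z| < 4.0: 3.


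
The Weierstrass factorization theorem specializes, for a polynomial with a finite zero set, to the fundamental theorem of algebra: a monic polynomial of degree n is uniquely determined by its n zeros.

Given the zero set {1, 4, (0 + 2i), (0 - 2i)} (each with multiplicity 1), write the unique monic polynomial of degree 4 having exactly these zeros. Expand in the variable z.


The polynomial is p(z) = ∏_{α ∈ S} (z − α), where S = {1, 4, (0 + 2i), (0 - 2i)}.
Expanding the product yields: p(z) = z^4 -5·z^3 + 8·z^2 -20·z + 16.
Note conjugate pairs combine to real quadratics: (z − (0+2i))(z − (0−2i)) = z² + 4.
The resulting polynomial has degree 4 and real coefficients as required.

p(z) = z^4 -5·z^3 + 8·z^2 -20·z + 16.


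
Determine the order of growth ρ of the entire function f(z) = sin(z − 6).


sin(w) is a linear combination of e^{iw} and e^{−iw} (or e^w, e^{−w} in the hyperbolic case), so |sin(w)| ≤ e^{|w|}. With w = z − 6, |w| ≤ 1|z| + 6 = 1r + 6 on |z| = r, giving M(r) ≤ e^{1r + 6}, so ρ ≤ 1. On a suitable ray (z = it for sin/cos; z = t for sinh/cosh, t real → ∞), |sin(z − 6)| grows like e^{1|t|}/2, so ρ ≥ 1. Hence ρ = 1.
Therefore ρ = 1.

Order ρ = 1.


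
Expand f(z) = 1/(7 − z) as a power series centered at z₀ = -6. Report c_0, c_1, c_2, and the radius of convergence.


Let w = z − z₀, so z = z₀ + w.
Then 7 − z = 7 − (z₀ + w) = (7 − z₀) − w = 13 − w.
f(z) = 1/(13 − w) = (1/(13)) · 1/(1 − w/(13)) = Σ_{n≥0} w^n / (13)^(n+1).
So c_n = 1/(13)^(n+1):
  c_0 = 1/(13)^1 = 1/13.
  c_1 = 1/(13)^2 = 1/169.
  c_2 = 1/(13)^3 = 1/2197.
The series is valid for |w/d| < 1, i.e. |z − z₀| < |d|.
Radius of convergence: R = |7 − z₀| = |13| = 13 (distance from z₀ to the singularity z = 7).

c_0 = 1/13, c_1 = 1/169, c_2 = 1/2197; R = 13.


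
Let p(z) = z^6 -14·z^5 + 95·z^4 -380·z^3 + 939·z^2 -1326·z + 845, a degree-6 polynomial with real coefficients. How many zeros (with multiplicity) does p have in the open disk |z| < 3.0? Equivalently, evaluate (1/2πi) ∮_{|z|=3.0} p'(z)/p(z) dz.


The zeros of p are: (2 + 3i), (2 - 3i), (2 + 1i), (2 - 1i), (3 + 2i), (3 - 2i).
Their magnitudes are: 3.606, 3.606, 2.236, 2.236, 3.606, 3.606.
Zeros with |z| < R = 3.0: (2 + 1i), (2 - 1i).
Count = 2.
By the argument principle, (1/2πi) ∮_{|z|=R} p'(z)/p(z) dz equals exactly this count.

Number of zeros inside |z| < 3.0: 2.


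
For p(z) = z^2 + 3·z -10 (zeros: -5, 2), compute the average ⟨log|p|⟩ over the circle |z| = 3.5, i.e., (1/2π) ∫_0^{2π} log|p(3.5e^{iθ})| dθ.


Zeros: -5, 2; r = 3.5.
Inside |z| < r: 2. Outside (|z| ≥ r): -5.
p(0) = -10, so log|p(0)| = log(10) = 2.3026.
Apply Jensen: I(r) = log|p(0)| + Σ_k log(r/|z_k|), summed over zeros inside |z| < r.
  log(r/|z_k|) for z_k = 2: log(3.5/2) = 0.5596
  Outside zeros (-5) contribute nothing to the Jensen sum.
Sum over inside zeros: 0.5596.
I(r) = log|p(0)| + (inside sum) = 2.3026 + 0.5596 = 2.8622.
Note: since some zeros are outside |z| ≤ r, the simplified n·log(r) form does NOT apply — only the inside zeros contribute.

I(r) ≈ 2.8622.


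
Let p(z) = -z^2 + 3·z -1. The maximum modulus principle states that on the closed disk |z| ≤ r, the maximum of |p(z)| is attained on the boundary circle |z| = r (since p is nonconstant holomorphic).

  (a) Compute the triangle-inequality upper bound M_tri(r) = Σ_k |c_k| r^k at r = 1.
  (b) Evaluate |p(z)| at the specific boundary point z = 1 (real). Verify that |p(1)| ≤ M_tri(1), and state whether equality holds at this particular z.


Coefficients: c_0 = -1, c_1 = 3, c_2 = -1. Radius r = 1.
Part (a). Triangle bound: M_tri(r) = Σ_k |c_k| r^k
  = |-1|·1^0 + |3|·1^1 + |-1|·1^2
  = 1 + 3 + 1 = 5.
This bounds M(r) := max_{|z|=r} |p(z)| from above; equality holds iff all terms c_k z^k can be made to align in phase at a single z on |z|=r.
Part (b). At z = 1 (real, on the circle |z| = r):
  p(1) = (-1)·1^0 + (3)·1^1 + (-1)·1^2 = 1.
  |p(1)| = 1.
Check: |p(1)| = 1 ≤ 5 = M_tri(1). ✓ Equality does not hold at z = 1 (the coefficients have mixed signs, so the terms do not all align in phase there).

M_tri(1) = 5; |p(1)| = 1; equality at z=1: no.


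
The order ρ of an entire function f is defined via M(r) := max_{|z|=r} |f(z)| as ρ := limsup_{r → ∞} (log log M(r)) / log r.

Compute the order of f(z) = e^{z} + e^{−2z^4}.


Each summand is entire of order 1 and 4 respectively (as in the single-exponential case). The order of a sum is at most the max of the orders, so ρ ≤ 4. For the lower bound: on |z|=r choose arg z so that -2z^4 is real positive; then |e^{-2z^4}| = e^{2r^4} while |e^{1z}| ≤ e^{1r^1} = o(e^{2r^4}). So |f| ≥ e^{2r^4}(1 − o(1)) and ρ ≥ 4. Hence ρ = max(1, 4) = 4.
Therefore ρ = 4.

Order ρ = 4.


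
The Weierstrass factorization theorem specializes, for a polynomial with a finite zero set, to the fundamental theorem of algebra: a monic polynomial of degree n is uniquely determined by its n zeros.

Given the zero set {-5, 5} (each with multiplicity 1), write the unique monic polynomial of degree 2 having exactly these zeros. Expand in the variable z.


The polynomial is p(z) = ∏_{α ∈ S} (z − α), where S = {-5, 5}.
Expanding the product yields: p(z) = z^2 -25.
The resulting polynomial has degree 2 and real coefficients as required.

p(z) = z^2 -25.


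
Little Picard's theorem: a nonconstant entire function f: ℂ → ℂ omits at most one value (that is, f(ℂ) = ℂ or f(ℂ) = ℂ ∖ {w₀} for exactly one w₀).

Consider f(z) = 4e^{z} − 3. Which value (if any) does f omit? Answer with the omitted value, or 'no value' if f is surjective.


Little Picard bounds the complement of f(ℂ) to at most one point.
e^{z} is never zero on ℂ, so 4·e^{z} takes every value in ℂ ∖ {0}. Adding -3 shifts the range to ℂ ∖ {-3}. Thus f omits exactly the value -3.

Omitted value: -3.


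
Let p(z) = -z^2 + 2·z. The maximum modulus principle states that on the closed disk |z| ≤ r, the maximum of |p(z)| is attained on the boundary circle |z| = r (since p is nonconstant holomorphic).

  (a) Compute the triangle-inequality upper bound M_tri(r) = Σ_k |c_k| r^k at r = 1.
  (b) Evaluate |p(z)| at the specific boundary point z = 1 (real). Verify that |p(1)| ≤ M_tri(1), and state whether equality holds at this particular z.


Coefficients: c_0 = 0, c_1 = 2, c_2 = -1. Radius r = 1.
Part (a). Triangle bound: M_tri(r) = Σ_k |c_k| r^k
  = |0|·1^0 + |2|·1^1 + |-1|·1^2
  = 0 + 2 + 1 = 3.
This bounds M(r) := max_{|z|=r} |p(z)| from above; equality holds iff all terms c_k z^k can be made to align in phase at a single z on |z|=r.
Part (b). At z = 1 (real, on the circle |z| = r):
  p(1) = (0)·1^0 + (2)·1^1 + (-1)·1^2 = 1.
  |p(1)| = 1.
Check: |p(1)| = 1 ≤ 3 = M_tri(1). ✓ Equality does not hold at z = 1 (the coefficients have mixed signs, so the terms do not all align in phase there).

M_tri(1) = 3; |p(1)| = 1; equality at z=1: no.


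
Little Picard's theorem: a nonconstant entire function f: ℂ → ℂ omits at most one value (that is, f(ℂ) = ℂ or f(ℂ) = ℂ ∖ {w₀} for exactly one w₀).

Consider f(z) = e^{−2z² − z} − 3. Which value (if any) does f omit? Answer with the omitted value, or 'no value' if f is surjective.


Little Picard bounds the complement of f(ℂ) to at most one point.
The exponent g(z) = −2z² − z is a nonconstant polynomial, hence surjective onto ℂ. So e^{g(z)} takes every value in {e^w : w ∈ ℂ} = ℂ ∖ {0}. Adding -3 shifts the range to ℂ ∖ {-3}. f omits exactly -3.

Omitted value: -3.


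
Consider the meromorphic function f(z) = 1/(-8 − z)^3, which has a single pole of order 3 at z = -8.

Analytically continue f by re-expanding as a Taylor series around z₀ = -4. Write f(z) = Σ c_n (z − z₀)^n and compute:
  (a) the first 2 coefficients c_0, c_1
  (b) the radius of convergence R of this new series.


Let w = z − z₀, so z = z₀ + w.
Then -8 − z = -8 − (z₀ + w) = (-8 − z₀) − w = -4 − w.
f(z) = 1/(-4 − w)^3 = (1/(-4)^3) · (1 − w/(-4))^{−3}.
By the binomial series (1−u)^{−3} = Σ_{n≥0} C(n+2, 2) u^n for |u|<1, with u = w/(-4):
  c_n = C(n+2, 2) / (-4)^(n+3).
  c_0 = 1/(-4)^3 = -1/64.
  c_1 = 3/(-4)^4 = 3/256.
The series is valid for |w/d| < 1, i.e. |z − z₀| < |d|.
Radius of convergence: R = |-8 − z₀| = |-4| = 4 (distance from z₀ to the singularity z = -8).

c_0 = -1/64, c_1 = 3/256; R = 4.


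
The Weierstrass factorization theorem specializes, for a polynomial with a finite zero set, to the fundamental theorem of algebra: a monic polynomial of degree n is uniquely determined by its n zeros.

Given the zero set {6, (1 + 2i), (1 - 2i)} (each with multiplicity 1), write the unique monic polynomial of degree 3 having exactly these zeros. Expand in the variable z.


The polynomial is p(z) = ∏_{α ∈ S} (z − α), where S = {6, (1 + 2i), (1 - 2i)}.
Expanding the product yields: p(z) = z^3 -8·z^2 + 17·z -30.
Note conjugate pairs combine to real quadratics: (z − (1+2i))(z − (1−2i)) = z² − 2z + 5.
The resulting polynomial has degree 3 and real coefficients as required.

p(z) = z^3 -8·z^2 + 17·z -30.


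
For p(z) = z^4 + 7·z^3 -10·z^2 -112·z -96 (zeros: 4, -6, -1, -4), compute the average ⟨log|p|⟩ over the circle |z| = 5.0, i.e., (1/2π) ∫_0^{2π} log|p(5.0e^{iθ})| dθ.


Zeros: -6, -4, -1, 4; r = 5.0.
Inside |z| < r: -4, -1, 4. Outside (|z| ≥ r): -6.
p(0) = -96, so log|p(0)| = log(96) = 4.5643.
Apply Jensen: I(r) = log|p(0)| + Σ_k log(r/|z_k|), summed over zeros inside |z| < r.
  log(r/|z_k|) for z_k = 4: log(5.0/4) = 0.2231
  log(r/|z_k|) for z_k = -1: log(5.0/1) = 1.6094
  log(r/|z_k|) for z_k = -4: log(5.0/4) = 0.2231
  Outside zeros (-6) contribute nothing to the Jensen sum.
Sum over inside zeros: 2.0557.
I(r) = log|p(0)| + (inside sum) = 4.5643 + 2.0557 = 6.6201.
Note: since some zeros are outside |z| ≤ r, the simplified n·log(r) form does NOT apply — only the inside zeros contribute.

I(r) ≈ 6.6201.


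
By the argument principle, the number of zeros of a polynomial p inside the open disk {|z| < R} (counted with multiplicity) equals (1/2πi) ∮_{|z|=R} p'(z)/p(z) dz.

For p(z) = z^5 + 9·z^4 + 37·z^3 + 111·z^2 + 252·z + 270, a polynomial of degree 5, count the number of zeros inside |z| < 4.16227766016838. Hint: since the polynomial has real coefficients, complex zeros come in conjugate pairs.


The zeros of p are: (0 + 3i), (0 - 3i), -3, (-3 + 1i), (-3 - 1i).
Their magnitudes are: 3, 3, 3, 3.162, 3.162.
Zeros with |z| < R = 4.16227766016838: (0 + 3i), (0 - 3i), -3, (-3 + 1i), (-3 - 1i).
Count = 5.
By the argument principle, (1/2πi) ∮_{|z|=R} p'(z)/p(z) dz equals exactly this count.

Number of zeros inside |z| < 4.16227766016838: 5.


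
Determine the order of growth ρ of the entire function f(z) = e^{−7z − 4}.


|e^{−7z − 4}| = e^{Re(-7·z) + -4} ≤ e^{7|z|^1 + -4} = e^{7r^1 + -4} on |z| = r, so ρ ≤ 1. Choosing z on |z|=r so that -7·z is real positive (always possible by picking arg z appropriately) gives |f(z)| = e^{7r^1 + -4}, matching the bound. The additive constant -4 does not affect log log M(r) ~ 1·log r. Hence ρ = 1.
Therefore ρ = 1.

Order ρ = 1.


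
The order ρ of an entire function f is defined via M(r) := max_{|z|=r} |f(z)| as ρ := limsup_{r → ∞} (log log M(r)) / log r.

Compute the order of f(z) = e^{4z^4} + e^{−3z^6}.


Each summand is entire of order 4 and 6 respectively (as in the single-exponential case). The order of a sum is at most the max of the orders, so ρ ≤ 6. For the lower bound: on |z|=r choose arg z so that -3z^6 is real positive; then |e^{-3z^6}| = e^{3r^6} while |e^{4z^4}| ≤ e^{4r^4} = o(e^{3r^6}). So |f| ≥ e^{3r^6}(1 − o(1)) and ρ ≥ 6. Hence ρ = max(4, 6) = 6.
Therefore ρ = 6.

Order ρ = 6.


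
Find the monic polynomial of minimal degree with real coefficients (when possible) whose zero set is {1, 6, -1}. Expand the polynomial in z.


The polynomial is p(z) = ∏_{α ∈ S} (z − α), where S = {1, 6, -1}.
Expanding the product yields: p(z) = z^3 -6·z^2 -z + 6.
The resulting polynomial has degree 3 and real coefficients as required.

p(z) = z^3 -6·z^2 -z + 6.


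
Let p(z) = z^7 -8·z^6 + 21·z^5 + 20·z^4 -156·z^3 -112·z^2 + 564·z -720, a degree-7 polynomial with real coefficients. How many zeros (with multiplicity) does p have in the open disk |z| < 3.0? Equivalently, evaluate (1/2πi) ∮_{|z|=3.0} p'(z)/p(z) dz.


The zeros of p are: (-2 + 1i), (-2 - 1i), 4, (1 + 1i), (1 - 1i), (3 + 3i), (3 - 3i).
Their magnitudes are: 2.236, 2.236, 4, 1.414, 1.414, 4.243, 4.243.
Zeros with |z| < R = 3.0: (-2 + 1i), (-2 - 1i), (1 + 1i), (1 - 1i).
Count = 4.
By the argument principle, (1/2πi) ∮_{|z|=R} p'(z)/p(z) dz equals exactly this count.

Number of zeros inside |z| < 3.0: 4.


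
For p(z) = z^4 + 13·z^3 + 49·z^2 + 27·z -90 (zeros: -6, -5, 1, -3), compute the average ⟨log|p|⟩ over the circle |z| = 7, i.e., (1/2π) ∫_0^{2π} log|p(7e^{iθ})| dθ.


Zeros: -6, -5, -3, 1; r = 7.
Inside |z| < r: -6, -5, -3, 1. Outside (|z| ≥ r): ∅.
p(0) = -90, so log|p(0)| = log(90) = 4.4998.
Apply Jensen: I(r) = log|p(0)| + Σ_k log(r/|z_k|), summed over zeros inside |z| < r.
  log(r/|z_k|) for z_k = -6: log(7/6) = 0.1542
  log(r/|z_k|) for z_k = -5: log(7/5) = 0.3365
  log(r/|z_k|) for z_k = 1: log(7/1) = 1.9459
  log(r/|z_k|) for z_k = -3: log(7/3) = 0.8473
Sum over inside zeros: 3.2838.
I(r) = log|p(0)| + (inside sum) = 4.4998 + 3.2838 = 7.7836.
Closed form (all zeros inside, monic): I(r) = n·log(r) = 4·log(7) = 7.7836. ✓

I(r) ≈ 7.7836.


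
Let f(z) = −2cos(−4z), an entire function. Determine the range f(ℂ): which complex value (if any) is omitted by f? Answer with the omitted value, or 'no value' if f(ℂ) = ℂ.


Little Picard bounds the complement of f(ℂ) to at most one point.
cos is entire and surjective onto ℂ: for every w ∈ ℂ, cos(ζ) = w has a solution ζ ∈ ℂ (e.g., via the complex inverse arccos). With ζ = −4z this gives z = ζ/(-4). Then -2·cos(−4z) takes every value in -2·ℂ = ℂ, and adding 0 is a bijection of ℂ. So f is surjective and omits no value. (Note: only on the real line is cos bounded by [−1, 1].)

Omitted value: no value.


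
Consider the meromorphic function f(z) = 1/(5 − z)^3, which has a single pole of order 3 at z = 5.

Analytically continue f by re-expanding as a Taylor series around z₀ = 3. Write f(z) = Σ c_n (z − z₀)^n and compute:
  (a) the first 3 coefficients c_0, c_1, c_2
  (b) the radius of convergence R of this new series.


Let w = z − z₀, so z = z₀ + w.
Then 5 − z = 5 − (z₀ + w) = (5 − z₀) − w = 2 − w.
f(z) = 1/(2 − w)^3 = (1/(2)^3) · (1 − w/(2))^{−3}.
By the binomial series (1−u)^{−3} = Σ_{n≥0} C(n+2, 2) u^n for |u|<1, with u = w/(2):
  c_n = C(n+2, 2) / (2)^(n+3).
  c_0 = 1/(2)^3 = 1/8.
  c_1 = 3/(2)^4 = 3/16.
  c_2 = 6/(2)^5 = 3/16.
The series is valid for |w/d| < 1, i.e. |z − z₀| < |d|.
Radius of convergence: R = |5 − z₀| = |2| = 2 (distance from z₀ to the singularity z = 5).

c_0 = 1/8, c_1 = 3/16, c_2 = 3/16; R = 2.


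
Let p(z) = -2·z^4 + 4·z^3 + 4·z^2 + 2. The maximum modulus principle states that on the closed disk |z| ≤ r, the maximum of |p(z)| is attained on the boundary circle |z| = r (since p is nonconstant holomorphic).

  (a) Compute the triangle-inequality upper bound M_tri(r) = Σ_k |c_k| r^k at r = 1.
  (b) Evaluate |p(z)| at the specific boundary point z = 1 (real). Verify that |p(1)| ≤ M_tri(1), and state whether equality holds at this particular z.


Coefficients: c_0 = 2, c_1 = 0, c_2 = 4, c_3 = 4, c_4 = -2. Radius r = 1.
Part (a). Triangle bound: M_tri(r) = Σ_k |c_k| r^k
  = |2|·1^0 + |0|·1^1 + |4|·1^2 + |4|·1^3 + |-2|·1^4
  = 2 + 0 + 4 + 4 + 2 = 12.
This bounds M(r) := max_{|z|=r} |p(z)| from above; equality holds iff all terms c_k z^k can be made to align in phase at a single z on |z|=r.
Part (b). At z = 1 (real, on the circle |z| = r):
  p(1) = (2)·1^0 + (0)·1^1 + (4)·1^2 + (4)·1^3 + (-2)·1^4 = 8.
  |p(1)| = 8.
Check: |p(1)| = 8 ≤ 12 = M_tri(1). ✓ Equality does not hold at z = 1 (the coefficients have mixed signs, so the terms do not all align in phase there).

M_tri(1) = 12; |p(1)| = 8; equality at z=1: no.


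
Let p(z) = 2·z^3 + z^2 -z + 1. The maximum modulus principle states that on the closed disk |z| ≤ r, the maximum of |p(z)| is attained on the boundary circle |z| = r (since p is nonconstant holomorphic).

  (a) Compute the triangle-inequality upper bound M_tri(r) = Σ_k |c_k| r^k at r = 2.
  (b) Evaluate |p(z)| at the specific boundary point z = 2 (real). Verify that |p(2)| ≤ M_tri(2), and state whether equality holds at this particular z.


Coefficients: c_0 = 1, c_1 = -1, c_2 = 1, c_3 = 2. Radius r = 2.
Part (a). Triangle bound: M_tri(r) = Σ_k |c_k| r^k
  = |1|·2^0 + |-1|·2^1 + |1|·2^2 + |2|·2^3
  = 1 + 2 + 4 + 16 = 23.
This bounds M(r) := max_{|z|=r} |p(z)| from above; equality holds iff all terms c_k z^k can be made to align in phase at a single z on |z|=r.
Part (b). At z = 2 (real, on the circle |z| = r):
  p(2) = (1)·2^0 + (-1)·2^1 + (1)·2^2 + (2)·2^3 = 19.
  |p(2)| = 19.
Check: |p(2)| = 19 ≤ 23 = M_tri(2). ✓ Equality does not hold at z = 2 (the coefficients have mixed signs, so the terms do not all align in phase there).

M_tri(2) = 23; |p(2)| = 19; equality at z=2: no.


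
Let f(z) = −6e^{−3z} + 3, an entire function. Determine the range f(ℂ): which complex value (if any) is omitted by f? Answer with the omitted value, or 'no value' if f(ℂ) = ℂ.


Little Picard bounds the complement of f(ℂ) to at most one point.
e^{−3z} is never zero on ℂ, so -6·e^{−3z} takes every value in ℂ ∖ {0}. Adding 3 shifts the range to ℂ ∖ {3}. Thus f omits exactly the value 3.

Omitted value: 3.


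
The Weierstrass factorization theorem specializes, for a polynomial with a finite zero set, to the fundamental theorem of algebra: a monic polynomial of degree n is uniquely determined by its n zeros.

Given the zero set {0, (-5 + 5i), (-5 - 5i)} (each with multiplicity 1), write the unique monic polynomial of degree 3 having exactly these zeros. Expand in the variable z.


The polynomial is p(z) = ∏_{α ∈ S} (z − α), where S = {0, (-5 + 5i), (-5 - 5i)}.
Expanding the product yields: p(z) = z^3 + 10·z^2 + 50·z.
Note conjugate pairs combine to real quadratics: (z − (-5+5i))(z − (-5−5i)) = z² + 10z + 50.
The resulting polynomial has degree 3 and real coefficients as required.

p(z) = z^3 + 10·z^2 + 50·z.
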